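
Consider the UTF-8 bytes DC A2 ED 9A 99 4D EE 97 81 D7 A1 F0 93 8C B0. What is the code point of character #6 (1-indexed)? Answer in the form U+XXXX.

Offset 0: leading byte 0xDC = 11011100 → 2-byte char #1 = DC A2.
Offset 2: leading byte 0xED = 11101101 → 3-byte char #2 = ED 9A 99.
Offset 5: leading byte 0x4D = 01001101 → 1-byte char #3 = 4D.
Offset 6: leading byte 0xEE = 11101110 → 3-byte char #4 = EE 97 81.
Offset 9: leading byte 0xD7 = 11010111 → 2-byte char #5 = D7 A1.
Offset 11: leading byte 0xF0 = 11110000 → 4-byte char #6 = F0 93 8C B0.
Leading byte 0xF0 = 11110000 matches 11110xxx → 4-byte sequence.
Byte 1: 0xF0 = 11110000, payload 000 (3 bits).
Byte 2: 0x93 = 10010011 (10xxxxxx ✓), payload 010011.
Byte 3: 0x8C = 10001100 (10xxxxxx ✓), payload 001100.
Byte 4: 0xB0 = 10110000 (10xxxxxx ✓), payload 110000.
Concatenate: 000010011001100110000 = 0x13330 (21 bits → U+13330).

U+13330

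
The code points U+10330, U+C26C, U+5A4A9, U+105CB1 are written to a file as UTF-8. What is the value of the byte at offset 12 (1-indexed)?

1-indexed offset 12 is 0-indexed offset 11.
U+10330 → 4-byte form F0 90 8C B0 at offsets 0–3.
U+C26C → 3-byte form EC 89 AC at offsets 4–6.
U+5A4A9 → 4-byte form F1 9A 92 A9 at offsets 7–10.
U+105CB1 → 4-byte form F4 85 B2 B1 at offsets 11–14.
Offset 11 falls in char 4's range; it's byte 1 of F4 85 B2 B1 = 0xF4.

0xF4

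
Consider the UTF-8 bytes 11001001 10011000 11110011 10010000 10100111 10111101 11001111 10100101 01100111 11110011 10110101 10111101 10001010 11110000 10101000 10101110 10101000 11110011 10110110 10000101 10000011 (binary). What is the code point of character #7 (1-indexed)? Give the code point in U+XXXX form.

Offset 0: leading byte 0xC9 = 11001001 → 2-byte char #1 = C9 98.
Offset 2: leading byte 0xF3 = 11110011 → 4-byte char #2 = F3 90 A7 BD.
Offset 6: leading byte 0xCF = 11001111 → 2-byte char #3 = CF A5.
Offset 8: leading byte 0x67 = 01100111 → 1-byte char #4 = 67.
Offset 9: leading byte 0xF3 = 11110011 → 4-byte char #5 = F3 B5 BD 8A.
Offset 13: leading byte 0xF0 = 11110000 → 4-byte char #6 = F0 A8 AE A8.
Offset 17: leading byte 0xF3 = 11110011 → 4-byte char #7 = F3 B6 85 83.
Leading byte 0xF3 = 11110011 matches 11110xxx → 4-byte sequence.
Byte 1: 0xF3 = 11110011, payload 011 (3 bits).
Byte 2: 0xB6 = 10110110 (10xxxxxx ✓), payload 110110.
Byte 3: 0x85 = 10000101 (10xxxxxx ✓), payload 000101.
Byte 4: 0x83 = 10000011 (10xxxxxx ✓), payload 000011.
Concatenate: 011110110000101000011 = 0xF6143 (21 bits → U+F6143).

U+F6143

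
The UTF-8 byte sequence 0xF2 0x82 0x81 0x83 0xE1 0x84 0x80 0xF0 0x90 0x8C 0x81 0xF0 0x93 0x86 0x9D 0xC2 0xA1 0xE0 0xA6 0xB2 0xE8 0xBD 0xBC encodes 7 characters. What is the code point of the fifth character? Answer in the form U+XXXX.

U+00A1

Offset 0: leading byte 0xF2 = 11110010 → 4-byte char #1 = F2 82 81 83.
Offset 4: leading byte 0xE1 = 11100001 → 3-byte char #2 = E1 84 80.
Offset 7: leading byte 0xF0 = 11110000 → 4-byte char #3 = F0 90 8C 81.
Offset 11: leading byte 0xF0 = 11110000 → 4-byte char #4 = F0 93 86 9D.
Offset 15: leading byte 0xC2 = 11000010 → 2-byte char #5 = C2 A1.
Leading byte 0xC2 = 11000010 matches 110xxxxx → 2-byte sequence.
Byte 1: 0xC2 = 11000010, payload 00010 (5 bits).
Byte 2: 0xA1 = 10100001 (10xxxxxx ✓), payload 100001.
Concatenate: 00010100001 = 0xA1 (11 bits → U+00A1).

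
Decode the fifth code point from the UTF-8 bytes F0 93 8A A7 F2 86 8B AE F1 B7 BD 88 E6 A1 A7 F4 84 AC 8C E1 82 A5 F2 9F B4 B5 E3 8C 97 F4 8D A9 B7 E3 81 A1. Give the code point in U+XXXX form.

U+104B0C

Offset 0: leading byte 0xF0 = 11110000 → 4-byte char #1 = F0 93 8A A7.
Offset 4: leading byte 0xF2 = 11110010 → 4-byte char #2 = F2 86 8B AE.
Offset 8: leading byte 0xF1 = 11110001 → 4-byte char #3 = F1 B7 BD 88.
Offset 12: leading byte 0xE6 = 11100110 → 3-byte char #4 = E6 A1 A7.
Offset 15: leading byte 0xF4 = 11110100 → 4-byte char #5 = F4 84 AC 8C.
Leading byte 0xF4 = 11110100 matches 11110xxx → 4-byte sequence.
Byte 1: 0xF4 = 11110100, payload 100 (3 bits).
Byte 2: 0x84 = 10000100 (10xxxxxx ✓), payload 000100.
Byte 3: 0xAC = 10101100 (10xxxxxx ✓), payload 101100.
Byte 4: 0x8C = 10001100 (10xxxxxx ✓), payload 001100.
Concatenate: 100000100101100001100 = 0x104B0C (21 bits → U+104B0C).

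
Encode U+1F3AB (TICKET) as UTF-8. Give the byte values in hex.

F0 9F 8E AB

U+1F3AB = 0x1F3AB = 127915 decimal. In range U+10000–U+10FFFF → 4-byte form: 11110xxx 10xxxxxx 10xxxxxx 10xxxxxx.
Binary (21 bits): 000011111001110101011.
Split 3+6+6+6: 000 | 011111 | 001110 | 101011.
Byte 1: 11110000 = 0xF0.
Byte 2: 10011111 = 0x9F.
Byte 3: 10001110 = 0x8E.
Byte 4: 10101011 = 0xAB.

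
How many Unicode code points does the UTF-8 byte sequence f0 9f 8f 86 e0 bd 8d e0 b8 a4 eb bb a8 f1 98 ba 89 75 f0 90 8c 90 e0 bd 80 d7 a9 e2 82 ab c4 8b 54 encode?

Byte at offset 0: 0xF0 = 11110000 → 4-byte char (#1). Advance 4.
Byte at offset 4: 0xE0 = 11100000 → 3-byte char (#2). Advance 3.
Byte at offset 7: 0xE0 = 11100000 → 3-byte char (#3). Advance 3.
Byte at offset 10: 0xEB = 11101011 → 3-byte char (#4). Advance 3.
Byte at offset 13: 0xF1 = 11110001 → 4-byte char (#5). Advance 4.
Byte at offset 17: 0x75 = 01110101 → 1-byte char (#6). Advance 1.
Byte at offset 18: 0xF0 = 11110000 → 4-byte char (#7). Advance 4.
Byte at offset 22: 0xE0 = 11100000 → 3-byte char (#8). Advance 3.
Byte at offset 25: 0xD7 = 11010111 → 2-byte char (#9). Advance 2.
Byte at offset 27: 0xE2 = 11100010 → 3-byte char (#10). Advance 3.
Byte at offset 30: 0xC4 = 11000100 → 2-byte char (#11). Advance 2.
Byte at offset 32: 0x54 = 01010100 → 1-byte char (#12). Advance 1.
Reached end at offset 33 after 12 code points.

12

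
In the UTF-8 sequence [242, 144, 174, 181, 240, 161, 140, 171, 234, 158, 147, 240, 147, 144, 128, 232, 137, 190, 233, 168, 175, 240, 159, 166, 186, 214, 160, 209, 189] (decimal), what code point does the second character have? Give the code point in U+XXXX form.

Offset 0: leading byte 0xF2 = 11110010 → 4-byte char #1 = F2 90 AE B5.
Offset 4: leading byte 0xF0 = 11110000 → 4-byte char #2 = F0 A1 8C AB.
Leading byte 0xF0 = 11110000 matches 11110xxx → 4-byte sequence.
Byte 1: 0xF0 = 11110000, payload 000 (3 bits).
Byte 2: 0xA1 = 10100001 (10xxxxxx ✓), payload 100001.
Byte 3: 0x8C = 10001100 (10xxxxxx ✓), payload 001100.
Byte 4: 0xAB = 10101011 (10xxxxxx ✓), payload 101011.
Concatenate: 000100001001100101011 = 0x2132B (21 bits → U+2132B).

U+2132B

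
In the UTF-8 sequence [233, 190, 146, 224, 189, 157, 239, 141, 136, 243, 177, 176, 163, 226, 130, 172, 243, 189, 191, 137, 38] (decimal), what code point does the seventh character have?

U+0026

Offset 0: leading byte 0xE9 = 11101001 → 3-byte char #1 = E9 BE 92.
Offset 3: leading byte 0xE0 = 11100000 → 3-byte char #2 = E0 BD 9D.
Offset 6: leading byte 0xEF = 11101111 → 3-byte char #3 = EF 8D 88.
Offset 9: leading byte 0xF3 = 11110011 → 4-byte char #4 = F3 B1 B0 A3.
Offset 13: leading byte 0xE2 = 11100010 → 3-byte char #5 = E2 82 AC.
Offset 16: leading byte 0xF3 = 11110011 → 4-byte char #6 = F3 BD BF 89.
Offset 20: leading byte 0x26 = 00100110 → 1-byte char #7 = 26.
Leading byte 0x26 = 00100110 matches 0xxxxxxx → 1-byte sequence.
Byte 1: 0x26 = 00100110, payload 0100110 (7 bits).
Concatenate: 0100110 = 0x26 (7 bits → U+0026).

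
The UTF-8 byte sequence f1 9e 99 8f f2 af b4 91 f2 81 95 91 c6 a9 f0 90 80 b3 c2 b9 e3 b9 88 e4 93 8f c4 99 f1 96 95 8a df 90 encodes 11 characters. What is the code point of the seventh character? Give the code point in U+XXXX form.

Offset 0: leading byte 0xF1 = 11110001 → 4-byte char #1 = F1 9E 99 8F.
Offset 4: leading byte 0xF2 = 11110010 → 4-byte char #2 = F2 AF B4 91.
Offset 8: leading byte 0xF2 = 11110010 → 4-byte char #3 = F2 81 95 91.
Offset 12: leading byte 0xC6 = 11000110 → 2-byte char #4 = C6 A9.
Offset 14: leading byte 0xF0 = 11110000 → 4-byte char #5 = F0 90 80 B3.
Offset 18: leading byte 0xC2 = 11000010 → 2-byte char #6 = C2 B9.
Offset 20: leading byte 0xE3 = 11100011 → 3-byte char #7 = E3 B9 88.
Leading byte 0xE3 = 11100011 matches 1110xxxx → 3-byte sequence.
Byte 1: 0xE3 = 11100011, payload 0011 (4 bits).
Byte 2: 0xB9 = 10111001 (10xxxxxx ✓), payload 111001.
Byte 3: 0x88 = 10001000 (10xxxxxx ✓), payload 001000.
Concatenate: 0011111001001000 = 0x3E48 (16 bits → U+3E48).

U+3E48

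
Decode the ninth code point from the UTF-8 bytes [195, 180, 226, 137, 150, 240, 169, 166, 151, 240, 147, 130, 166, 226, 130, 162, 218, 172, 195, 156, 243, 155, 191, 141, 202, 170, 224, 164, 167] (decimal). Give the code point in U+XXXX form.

Offset 0: leading byte 0xC3 = 11000011 → 2-byte char #1 = C3 B4.
Offset 2: leading byte 0xE2 = 11100010 → 3-byte char #2 = E2 89 96.
Offset 5: leading byte 0xF0 = 11110000 → 4-byte char #3 = F0 A9 A6 97.
Offset 9: leading byte 0xF0 = 11110000 → 4-byte char #4 = F0 93 82 A6.
Offset 13: leading byte 0xE2 = 11100010 → 3-byte char #5 = E2 82 A2.
Offset 16: leading byte 0xDA = 11011010 → 2-byte char #6 = DA AC.
Offset 18: leading byte 0xC3 = 11000011 → 2-byte char #7 = C3 9C.
Offset 20: leading byte 0xF3 = 11110011 → 4-byte char #8 = F3 9B BF 8D.
Offset 24: leading byte 0xCA = 11001010 → 2-byte char #9 = CA AA.
Leading byte 0xCA = 11001010 matches 110xxxxx → 2-byte sequence.
Byte 1: 0xCA = 11001010, payload 01010 (5 bits).
Byte 2: 0xAA = 10101010 (10xxxxxx ✓), payload 101010.
Concatenate: 01010101010 = 0x2AA (11 bits → U+02AA).

U+02AA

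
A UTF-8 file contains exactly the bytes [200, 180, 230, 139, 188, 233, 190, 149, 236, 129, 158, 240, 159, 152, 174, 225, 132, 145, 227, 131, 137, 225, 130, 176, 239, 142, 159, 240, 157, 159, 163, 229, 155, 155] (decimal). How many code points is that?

Byte at offset 0: 0xC8 = 11001000 → 2-byte char (#1). Advance 2.
Byte at offset 2: 0xE6 = 11100110 → 3-byte char (#2). Advance 3.
Byte at offset 5: 0xE9 = 11101001 → 3-byte char (#3). Advance 3.
Byte at offset 8: 0xEC = 11101100 → 3-byte char (#4). Advance 3.
Byte at offset 11: 0xF0 = 11110000 → 4-byte char (#5). Advance 4.
Byte at offset 15: 0xE1 = 11100001 → 3-byte char (#6). Advance 3.
Byte at offset 18: 0xE3 = 11100011 → 3-byte char (#7). Advance 3.
Byte at offset 21: 0xE1 = 11100001 → 3-byte char (#8). Advance 3.
Byte at offset 24: 0xEF = 11101111 → 3-byte char (#9). Advance 3.
Byte at offset 27: 0xF0 = 11110000 → 4-byte char (#10). Advance 4.
Byte at offset 31: 0xE5 = 11100101 → 3-byte char (#11). Advance 3.
Reached end at offset 34 after 11 code points.

11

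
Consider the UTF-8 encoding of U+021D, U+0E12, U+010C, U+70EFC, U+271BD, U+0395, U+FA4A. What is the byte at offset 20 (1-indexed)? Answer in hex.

0x8A

1-indexed offset 20 is 0-indexed offset 19.
U+021D → 2-byte form C8 9D at offsets 0–1.
U+0E12 → 3-byte form E0 B8 92 at offsets 2–4.
U+010C → 2-byte form C4 8C at offsets 5–6.
U+70EFC → 4-byte form F1 B0 BB BC at offsets 7–10.
U+271BD → 4-byte form F0 A7 86 BD at offsets 11–14.
U+0395 → 2-byte form CE 95 at offsets 15–16.
U+FA4A → 3-byte form EF A9 8A at offsets 17–19.
Offset 19 falls in char 7's range; it's byte 3 of EF A9 8A = 0x8A.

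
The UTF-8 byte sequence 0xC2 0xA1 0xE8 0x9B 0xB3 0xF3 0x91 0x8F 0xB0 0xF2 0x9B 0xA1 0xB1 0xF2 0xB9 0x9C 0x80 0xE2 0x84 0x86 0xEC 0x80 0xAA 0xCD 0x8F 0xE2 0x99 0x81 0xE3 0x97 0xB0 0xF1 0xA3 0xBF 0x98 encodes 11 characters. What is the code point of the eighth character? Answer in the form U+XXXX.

Offset 0: leading byte 0xC2 = 11000010 → 2-byte char #1 = C2 A1.
Offset 2: leading byte 0xE8 = 11101000 → 3-byte char #2 = E8 9B B3.
Offset 5: leading byte 0xF3 = 11110011 → 4-byte char #3 = F3 91 8F B0.
Offset 9: leading byte 0xF2 = 11110010 → 4-byte char #4 = F2 9B A1 B1.
Offset 13: leading byte 0xF2 = 11110010 → 4-byte char #5 = F2 B9 9C 80.
Offset 17: leading byte 0xE2 = 11100010 → 3-byte char #6 = E2 84 86.
Offset 20: leading byte 0xEC = 11101100 → 3-byte char #7 = EC 80 AA.
Offset 23: leading byte 0xCD = 11001101 → 2-byte char #8 = CD 8F.
Leading byte 0xCD = 11001101 matches 110xxxxx → 2-byte sequence.
Byte 1: 0xCD = 11001101, payload 01101 (5 bits).
Byte 2: 0x8F = 10001111 (10xxxxxx ✓), payload 001111.
Concatenate: 01101001111 = 0x34F (11 bits → U+034F).

U+034F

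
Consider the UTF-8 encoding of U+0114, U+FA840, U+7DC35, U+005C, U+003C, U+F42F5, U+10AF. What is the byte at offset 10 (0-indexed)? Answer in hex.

0x5C

U+0114 → 2-byte form C4 94 at offsets 0–1.
U+FA840 → 4-byte form F3 BA A1 80 at offsets 2–5.
U+7DC35 → 4-byte form F1 BD B0 B5 at offsets 6–9.
U+005C → 1-byte form 5C at offsets 10–10.
Offset 10 falls in char 4's range; it's byte 1 of 5C = 0x5C.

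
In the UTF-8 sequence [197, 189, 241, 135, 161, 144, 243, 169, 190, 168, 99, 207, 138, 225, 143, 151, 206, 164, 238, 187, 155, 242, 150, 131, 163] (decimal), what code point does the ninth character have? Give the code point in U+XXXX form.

Offset 0: leading byte 0xC5 = 11000101 → 2-byte char #1 = C5 BD.
Offset 2: leading byte 0xF1 = 11110001 → 4-byte char #2 = F1 87 A1 90.
Offset 6: leading byte 0xF3 = 11110011 → 4-byte char #3 = F3 A9 BE A8.
Offset 10: leading byte 0x63 = 01100011 → 1-byte char #4 = 63.
Offset 11: leading byte 0xCF = 11001111 → 2-byte char #5 = CF 8A.
Offset 13: leading byte 0xE1 = 11100001 → 3-byte char #6 = E1 8F 97.
Offset 16: leading byte 0xCE = 11001110 → 2-byte char #7 = CE A4.
Offset 18: leading byte 0xEE = 11101110 → 3-byte char #8 = EE BB 9B.
Offset 21: leading byte 0xF2 = 11110010 → 4-byte char #9 = F2 96 83 A3.
Leading byte 0xF2 = 11110010 matches 11110xxx → 4-byte sequence.
Byte 1: 0xF2 = 11110010, payload 010 (3 bits).
Byte 2: 0x96 = 10010110 (10xxxxxx ✓), payload 010110.
Byte 3: 0x83 = 10000011 (10xxxxxx ✓), payload 000011.
Byte 4: 0xA3 = 10100011 (10xxxxxx ✓), payload 100011.
Concatenate: 010010110000011100011 = 0x960E3 (21 bits → U+960E3).

U+960E3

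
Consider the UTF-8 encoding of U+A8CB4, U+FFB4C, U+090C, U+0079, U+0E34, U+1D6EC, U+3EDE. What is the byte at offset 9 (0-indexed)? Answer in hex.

0xA4

U+A8CB4 → 4-byte form F2 A8 B2 B4 at offsets 0–3.
U+FFB4C → 4-byte form F3 BF AD 8C at offsets 4–7.
U+090C → 3-byte form E0 A4 8C at offsets 8–10.
Offset 9 falls in char 3's range; it's byte 2 of E0 A4 8C = 0xA4.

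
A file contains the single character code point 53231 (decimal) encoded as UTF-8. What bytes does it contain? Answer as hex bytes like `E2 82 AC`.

EC BF AF

U+CFEF = 0xCFEF = 53231 decimal. In range U+0800–U+FFFF → 3-byte form: 1110xxxx 10xxxxxx 10xxxxxx.
Binary (16 bits): 1100111111101111.
Split 4+6+6: 1100 | 111111 | 101111.
Byte 1: 11101100 = 0xEC.
Byte 2: 10111111 = 0xBF.
Byte 3: 10101111 = 0xAF.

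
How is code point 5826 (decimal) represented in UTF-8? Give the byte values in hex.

E1 9B 82

U+16C2 = 0x16C2 = 5826 decimal. In range U+0800–U+FFFF → 3-byte form: 1110xxxx 10xxxxxx 10xxxxxx.
Binary (16 bits): 0001011011000010.
Split 4+6+6: 0001 | 011011 | 000010.
Byte 1: 11100001 = 0xE1.
Byte 2: 10011011 = 0x9B.
Byte 3: 10000010 = 0x82.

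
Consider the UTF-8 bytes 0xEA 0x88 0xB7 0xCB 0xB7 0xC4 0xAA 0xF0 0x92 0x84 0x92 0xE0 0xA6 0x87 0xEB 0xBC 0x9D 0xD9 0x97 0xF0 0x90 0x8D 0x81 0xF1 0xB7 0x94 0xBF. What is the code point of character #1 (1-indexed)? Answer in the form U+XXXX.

Offset 0: leading byte 0xEA = 11101010 → 3-byte char #1 = EA 88 B7.
Leading byte 0xEA = 11101010 matches 1110xxxx → 3-byte sequence.
Byte 1: 0xEA = 11101010, payload 1010 (4 bits).
Byte 2: 0x88 = 10001000 (10xxxxxx ✓), payload 001000.
Byte 3: 0xB7 = 10110111 (10xxxxxx ✓), payload 110111.
Concatenate: 1010001000110111 = 0xA237 (16 bits → U+A237).

U+A237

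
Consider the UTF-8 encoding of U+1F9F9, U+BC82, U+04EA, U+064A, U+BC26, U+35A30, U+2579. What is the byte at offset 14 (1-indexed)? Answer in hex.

0xA6

1-indexed offset 14 is 0-indexed offset 13.
U+1F9F9 → 4-byte form F0 9F A7 B9 at offsets 0–3.
U+BC82 → 3-byte form EB B2 82 at offsets 4–6.
U+04EA → 2-byte form D3 AA at offsets 7–8.
U+064A → 2-byte form D9 8A at offsets 9–10.
U+BC26 → 3-byte form EB B0 A6 at offsets 11–13.
Offset 13 falls in char 5's range; it's byte 3 of EB B0 A6 = 0xA6.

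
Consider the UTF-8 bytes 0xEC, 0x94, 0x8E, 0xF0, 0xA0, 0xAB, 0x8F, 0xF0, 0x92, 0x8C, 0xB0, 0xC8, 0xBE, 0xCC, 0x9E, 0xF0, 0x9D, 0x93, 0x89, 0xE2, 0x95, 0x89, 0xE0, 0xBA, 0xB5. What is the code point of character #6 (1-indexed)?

Offset 0: leading byte 0xEC = 11101100 → 3-byte char #1 = EC 94 8E.
Offset 3: leading byte 0xF0 = 11110000 → 4-byte char #2 = F0 A0 AB 8F.
Offset 7: leading byte 0xF0 = 11110000 → 4-byte char #3 = F0 92 8C B0.
Offset 11: leading byte 0xC8 = 11001000 → 2-byte char #4 = C8 BE.
Offset 13: leading byte 0xCC = 11001100 → 2-byte char #5 = CC 9E.
Offset 15: leading byte 0xF0 = 11110000 → 4-byte char #6 = F0 9D 93 89.
Leading byte 0xF0 = 11110000 matches 11110xxx → 4-byte sequence.
Byte 1: 0xF0 = 11110000, payload 000 (3 bits).
Byte 2: 0x9D = 10011101 (10xxxxxx ✓), payload 011101.
Byte 3: 0x93 = 10010011 (10xxxxxx ✓), payload 010011.
Byte 4: 0x89 = 10001001 (10xxxxxx ✓), payload 001001.
Concatenate: 000011101010011001001 = 0x1D4C9 (21 bits → U+1D4C9).

U+1D4C9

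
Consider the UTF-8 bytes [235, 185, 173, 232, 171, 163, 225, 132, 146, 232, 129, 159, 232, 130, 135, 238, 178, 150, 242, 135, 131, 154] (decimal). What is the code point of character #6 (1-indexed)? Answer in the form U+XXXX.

U+EC96

Offset 0: leading byte 0xEB = 11101011 → 3-byte char #1 = EB B9 AD.
Offset 3: leading byte 0xE8 = 11101000 → 3-byte char #2 = E8 AB A3.
Offset 6: leading byte 0xE1 = 11100001 → 3-byte char #3 = E1 84 92.
Offset 9: leading byte 0xE8 = 11101000 → 3-byte char #4 = E8 81 9F.
Offset 12: leading byte 0xE8 = 11101000 → 3-byte char #5 = E8 82 87.
Offset 15: leading byte 0xEE = 11101110 → 3-byte char #6 = EE B2 96.
Leading byte 0xEE = 11101110 matches 1110xxxx → 3-byte sequence.
Byte 1: 0xEE = 11101110, payload 1110 (4 bits).
Byte 2: 0xB2 = 10110010 (10xxxxxx ✓), payload 110010.
Byte 3: 0x96 = 10010110 (10xxxxxx ✓), payload 010110.
Concatenate: 1110110010010110 = 0xEC96 (16 bits → U+EC96).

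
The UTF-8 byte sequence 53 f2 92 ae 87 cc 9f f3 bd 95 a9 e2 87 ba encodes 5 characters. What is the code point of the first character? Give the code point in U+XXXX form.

U+0053

Offset 0: leading byte 0x53 = 01010011 → 1-byte char #1 = 53.
Leading byte 0x53 = 01010011 matches 0xxxxxxx → 1-byte sequence.
Byte 1: 0x53 = 01010011, payload 1010011 (7 bits).
Concatenate: 1010011 = 0x53 (7 bits → U+0053).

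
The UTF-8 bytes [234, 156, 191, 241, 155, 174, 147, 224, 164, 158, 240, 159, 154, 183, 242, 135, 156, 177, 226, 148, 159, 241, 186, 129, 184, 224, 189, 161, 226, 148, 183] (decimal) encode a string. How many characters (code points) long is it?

Byte at offset 0: 0xEA = 11101010 → 3-byte char (#1). Advance 3.
Byte at offset 3: 0xF1 = 11110001 → 4-byte char (#2). Advance 4.
Byte at offset 7: 0xE0 = 11100000 → 3-byte char (#3). Advance 3.
Byte at offset 10: 0xF0 = 11110000 → 4-byte char (#4). Advance 4.
Byte at offset 14: 0xF2 = 11110010 → 4-byte char (#5). Advance 4.
Byte at offset 18: 0xE2 = 11100010 → 3-byte char (#6). Advance 3.
Byte at offset 21: 0xF1 = 11110001 → 4-byte char (#7). Advance 4.
Byte at offset 25: 0xE0 = 11100000 → 3-byte char (#8). Advance 3.
Byte at offset 28: 0xE2 = 11100010 → 3-byte char (#9). Advance 3.
Reached end at offset 31 after 9 code points.

9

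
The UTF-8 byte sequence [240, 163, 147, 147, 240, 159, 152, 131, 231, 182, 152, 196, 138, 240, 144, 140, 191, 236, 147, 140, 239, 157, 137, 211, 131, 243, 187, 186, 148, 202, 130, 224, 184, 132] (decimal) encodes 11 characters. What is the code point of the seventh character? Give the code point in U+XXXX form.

U+F749

Offset 0: leading byte 0xF0 = 11110000 → 4-byte char #1 = F0 A3 93 93.
Offset 4: leading byte 0xF0 = 11110000 → 4-byte char #2 = F0 9F 98 83.
Offset 8: leading byte 0xE7 = 11100111 → 3-byte char #3 = E7 B6 98.
Offset 11: leading byte 0xC4 = 11000100 → 2-byte char #4 = C4 8A.
Offset 13: leading byte 0xF0 = 11110000 → 4-byte char #5 = F0 90 8C BF.
Offset 17: leading byte 0xEC = 11101100 → 3-byte char #6 = EC 93 8C.
Offset 20: leading byte 0xEF = 11101111 → 3-byte char #7 = EF 9D 89.
Leading byte 0xEF = 11101111 matches 1110xxxx → 3-byte sequence.
Byte 1: 0xEF = 11101111, payload 1111 (4 bits).
Byte 2: 0x9D = 10011101 (10xxxxxx ✓), payload 011101.
Byte 3: 0x89 = 10001001 (10xxxxxx ✓), payload 001001.
Concatenate: 1111011101001001 = 0xF749 (16 bits → U+F749).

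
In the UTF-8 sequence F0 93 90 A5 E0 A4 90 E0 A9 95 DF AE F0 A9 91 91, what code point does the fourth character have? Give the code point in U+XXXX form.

Offset 0: leading byte 0xF0 = 11110000 → 4-byte char #1 = F0 93 90 A5.
Offset 4: leading byte 0xE0 = 11100000 → 3-byte char #2 = E0 A4 90.
Offset 7: leading byte 0xE0 = 11100000 → 3-byte char #3 = E0 A9 95.
Offset 10: leading byte 0xDF = 11011111 → 2-byte char #4 = DF AE.
Leading byte 0xDF = 11011111 matches 110xxxxx → 2-byte sequence.
Byte 1: 0xDF = 11011111, payload 11111 (5 bits).
Byte 2: 0xAE = 10101110 (10xxxxxx ✓), payload 101110.
Concatenate: 11111101110 = 0x7EE (11 bits → U+07EE).

U+07EE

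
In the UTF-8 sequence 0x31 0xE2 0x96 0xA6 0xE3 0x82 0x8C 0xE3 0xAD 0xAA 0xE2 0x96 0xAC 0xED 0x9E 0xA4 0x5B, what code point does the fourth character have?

U+3B6A

Offset 0: leading byte 0x31 = 00110001 → 1-byte char #1 = 31.
Offset 1: leading byte 0xE2 = 11100010 → 3-byte char #2 = E2 96 A6.
Offset 4: leading byte 0xE3 = 11100011 → 3-byte char #3 = E3 82 8C.
Offset 7: leading byte 0xE3 = 11100011 → 3-byte char #4 = E3 AD AA.
Leading byte 0xE3 = 11100011 matches 1110xxxx → 3-byte sequence.
Byte 1: 0xE3 = 11100011, payload 0011 (4 bits).
Byte 2: 0xAD = 10101101 (10xxxxxx ✓), payload 101101.
Byte 3: 0xAA = 10101010 (10xxxxxx ✓), payload 101010.
Concatenate: 0011101101101010 = 0x3B6A (16 bits → U+3B6A).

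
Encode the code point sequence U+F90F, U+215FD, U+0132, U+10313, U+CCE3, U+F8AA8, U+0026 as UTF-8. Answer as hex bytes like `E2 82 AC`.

U+F90F: 3-byte form → EF A4 8F.
U+215FD: 4-byte form → F0 A1 97 BD.
U+0132: 2-byte form → C4 B2.
U+10313: 4-byte form → F0 90 8C 93.
U+CCE3: 3-byte form → EC B3 A3.
U+F8AA8: 4-byte form → F3 B8 AA A8.
U+0026: 1-byte form → 26.
Concatenated (21 bytes): EF A4 8F F0 A1 97 BD C4 B2 F0 90 8C 93 EC B3 A3 F3 B8 AA A8 26.

EF A4 8F F0 A1 97 BD C4 B2 F0 90 8C 93 EC B3 A3 F3 B8 AA A8 26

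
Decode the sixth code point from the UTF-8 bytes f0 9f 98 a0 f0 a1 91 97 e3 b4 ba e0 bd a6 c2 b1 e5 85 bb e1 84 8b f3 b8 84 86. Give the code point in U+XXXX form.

Offset 0: leading byte 0xF0 = 11110000 → 4-byte char #1 = F0 9F 98 A0.
Offset 4: leading byte 0xF0 = 11110000 → 4-byte char #2 = F0 A1 91 97.
Offset 8: leading byte 0xE3 = 11100011 → 3-byte char #3 = E3 B4 BA.
Offset 11: leading byte 0xE0 = 11100000 → 3-byte char #4 = E0 BD A6.
Offset 14: leading byte 0xC2 = 11000010 → 2-byte char #5 = C2 B1.
Offset 16: leading byte 0xE5 = 11100101 → 3-byte char #6 = E5 85 BB.
Leading byte 0xE5 = 11100101 matches 1110xxxx → 3-byte sequence.
Byte 1: 0xE5 = 11100101, payload 0101 (4 bits).
Byte 2: 0x85 = 10000101 (10xxxxxx ✓), payload 000101.
Byte 3: 0xBB = 10111011 (10xxxxxx ✓), payload 111011.
Concatenate: 0101000101111011 = 0x517B (16 bits → U+517B).

U+517B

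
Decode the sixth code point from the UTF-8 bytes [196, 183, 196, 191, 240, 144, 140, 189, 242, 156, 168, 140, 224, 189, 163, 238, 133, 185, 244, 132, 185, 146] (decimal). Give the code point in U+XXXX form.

U+E179

Offset 0: leading byte 0xC4 = 11000100 → 2-byte char #1 = C4 B7.
Offset 2: leading byte 0xC4 = 11000100 → 2-byte char #2 = C4 BF.
Offset 4: leading byte 0xF0 = 11110000 → 4-byte char #3 = F0 90 8C BD.
Offset 8: leading byte 0xF2 = 11110010 → 4-byte char #4 = F2 9C A8 8C.
Offset 12: leading byte 0xE0 = 11100000 → 3-byte char #5 = E0 BD A3.
Offset 15: leading byte 0xEE = 11101110 → 3-byte char #6 = EE 85 B9.
Leading byte 0xEE = 11101110 matches 1110xxxx → 3-byte sequence.
Byte 1: 0xEE = 11101110, payload 1110 (4 bits).
Byte 2: 0x85 = 10000101 (10xxxxxx ✓), payload 000101.
Byte 3: 0xB9 = 10111001 (10xxxxxx ✓), payload 111001.
Concatenate: 1110000101111001 = 0xE179 (16 bits → U+E179).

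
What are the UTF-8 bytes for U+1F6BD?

F0 9F 9A BD

U+1F6BD = 0x1F6BD = 128701 decimal. In range U+10000–U+10FFFF → 4-byte form: 11110xxx 10xxxxxx 10xxxxxx 10xxxxxx.
Binary (21 bits): 000011111011010111101.
Split 3+6+6+6: 000 | 011111 | 011010 | 111101.
Byte 1: 11110000 = 0xF0.
Byte 2: 10011111 = 0x9F.
Byte 3: 10011010 = 0x9A.
Byte 4: 10111101 = 0xBD.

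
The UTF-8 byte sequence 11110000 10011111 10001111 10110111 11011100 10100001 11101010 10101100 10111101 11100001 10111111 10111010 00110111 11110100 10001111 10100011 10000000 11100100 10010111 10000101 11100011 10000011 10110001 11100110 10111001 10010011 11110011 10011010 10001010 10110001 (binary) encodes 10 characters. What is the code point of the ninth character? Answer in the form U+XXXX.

U+6E53

Offset 0: leading byte 0xF0 = 11110000 → 4-byte char #1 = F0 9F 8F B7.
Offset 4: leading byte 0xDC = 11011100 → 2-byte char #2 = DC A1.
Offset 6: leading byte 0xEA = 11101010 → 3-byte char #3 = EA AC BD.
Offset 9: leading byte 0xE1 = 11100001 → 3-byte char #4 = E1 BF BA.
Offset 12: leading byte 0x37 = 00110111 → 1-byte char #5 = 37.
Offset 13: leading byte 0xF4 = 11110100 → 4-byte char #6 = F4 8F A3 80.
Offset 17: leading byte 0xE4 = 11100100 → 3-byte char #7 = E4 97 85.
Offset 20: leading byte 0xE3 = 11100011 → 3-byte char #8 = E3 83 B1.
Offset 23: leading byte 0xE6 = 11100110 → 3-byte char #9 = E6 B9 93.
Leading byte 0xE6 = 11100110 matches 1110xxxx → 3-byte sequence.
Byte 1: 0xE6 = 11100110, payload 0110 (4 bits).
Byte 2: 0xB9 = 10111001 (10xxxxxx ✓), payload 111001.
Byte 3: 0x93 = 10010011 (10xxxxxx ✓), payload 010011.
Concatenate: 0110111001010011 = 0x6E53 (16 bits → U+6E53).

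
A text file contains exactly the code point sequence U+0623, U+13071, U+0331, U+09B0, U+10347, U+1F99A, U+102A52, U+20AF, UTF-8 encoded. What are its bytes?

D8 A3 F0 93 81 B1 CC B1 E0 A6 B0 F0 90 8D 87 F0 9F A6 9A F4 82 A9 92 E2 82 AF

U+0623: 2-byte form → D8 A3.
U+13071: 4-byte form → F0 93 81 B1.
U+0331: 2-byte form → CC B1.
U+09B0: 3-byte form → E0 A6 B0.
U+10347: 4-byte form → F0 90 8D 87.
U+1F99A: 4-byte form → F0 9F A6 9A.
U+102A52: 4-byte form → F4 82 A9 92.
U+20AF: 3-byte form → E2 82 AF.
Concatenated (26 bytes): D8 A3 F0 93 81 B1 CC B1 E0 A6 B0 F0 90 8D 87 F0 9F A6 9A F4 82 A9 92 E2 82 AF.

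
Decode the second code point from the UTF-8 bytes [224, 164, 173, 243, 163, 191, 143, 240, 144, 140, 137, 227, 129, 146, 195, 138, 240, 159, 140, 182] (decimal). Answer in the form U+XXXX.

Offset 0: leading byte 0xE0 = 11100000 → 3-byte char #1 = E0 A4 AD.
Offset 3: leading byte 0xF3 = 11110011 → 4-byte char #2 = F3 A3 BF 8F.
Leading byte 0xF3 = 11110011 matches 11110xxx → 4-byte sequence.
Byte 1: 0xF3 = 11110011, payload 011 (3 bits).
Byte 2: 0xA3 = 10100011 (10xxxxxx ✓), payload 100011.
Byte 3: 0xBF = 10111111 (10xxxxxx ✓), payload 111111.
Byte 4: 0x8F = 10001111 (10xxxxxx ✓), payload 001111.
Concatenate: 011100011111111001111 = 0xE3FCF (21 bits → U+E3FCF).

U+E3FCF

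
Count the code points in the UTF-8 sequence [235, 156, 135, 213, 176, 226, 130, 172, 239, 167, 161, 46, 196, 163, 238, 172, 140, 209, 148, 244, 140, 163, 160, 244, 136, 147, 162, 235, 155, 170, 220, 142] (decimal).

12

Byte at offset 0: 0xEB = 11101011 → 3-byte char (#1). Advance 3.
Byte at offset 3: 0xD5 = 11010101 → 2-byte char (#2). Advance 2.
Byte at offset 5: 0xE2 = 11100010 → 3-byte char (#3). Advance 3.
Byte at offset 8: 0xEF = 11101111 → 3-byte char (#4). Advance 3.
Byte at offset 11: 0x2E = 00101110 → 1-byte char (#5). Advance 1.
Byte at offset 12: 0xC4 = 11000100 → 2-byte char (#6). Advance 2.
Byte at offset 14: 0xEE = 11101110 → 3-byte char (#7). Advance 3.
Byte at offset 17: 0xD1 = 11010001 → 2-byte char (#8). Advance 2.
Byte at offset 19: 0xF4 = 11110100 → 4-byte char (#9). Advance 4.
Byte at offset 23: 0xF4 = 11110100 → 4-byte char (#10). Advance 4.
Byte at offset 27: 0xEB = 11101011 → 3-byte char (#11). Advance 3.
Byte at offset 30: 0xDC = 11011100 → 2-byte char (#12). Advance 2.
Reached end at offset 32 after 12 code points.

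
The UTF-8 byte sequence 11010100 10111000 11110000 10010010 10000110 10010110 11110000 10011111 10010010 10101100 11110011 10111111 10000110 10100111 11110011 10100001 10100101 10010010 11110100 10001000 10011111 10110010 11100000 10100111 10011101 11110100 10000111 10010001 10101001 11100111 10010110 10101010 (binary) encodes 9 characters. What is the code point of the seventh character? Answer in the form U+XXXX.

Offset 0: leading byte 0xD4 = 11010100 → 2-byte char #1 = D4 B8.
Offset 2: leading byte 0xF0 = 11110000 → 4-byte char #2 = F0 92 86 96.
Offset 6: leading byte 0xF0 = 11110000 → 4-byte char #3 = F0 9F 92 AC.
Offset 10: leading byte 0xF3 = 11110011 → 4-byte char #4 = F3 BF 86 A7.
Offset 14: leading byte 0xF3 = 11110011 → 4-byte char #5 = F3 A1 A5 92.
Offset 18: leading byte 0xF4 = 11110100 → 4-byte char #6 = F4 88 9F B2.
Offset 22: leading byte 0xE0 = 11100000 → 3-byte char #7 = E0 A7 9D.
Leading byte 0xE0 = 11100000 matches 1110xxxx → 3-byte sequence.
Byte 1: 0xE0 = 11100000, payload 0000 (4 bits).
Byte 2: 0xA7 = 10100111 (10xxxxxx ✓), payload 100111.
Byte 3: 0x9D = 10011101 (10xxxxxx ✓), payload 011101.
Concatenate: 0000100111011101 = 0x9DD (16 bits → U+09DD).

U+09DD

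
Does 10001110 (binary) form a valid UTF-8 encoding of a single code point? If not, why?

Byte 0x8E = 10001110 has the form 10xxxxxx — a continuation byte — but there is no preceding leading byte.

invalid (continuation byte with no leading byte)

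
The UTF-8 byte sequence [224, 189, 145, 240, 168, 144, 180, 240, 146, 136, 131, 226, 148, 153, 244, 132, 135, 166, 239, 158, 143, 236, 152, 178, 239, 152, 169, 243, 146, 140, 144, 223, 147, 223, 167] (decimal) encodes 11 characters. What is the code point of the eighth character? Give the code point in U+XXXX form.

Offset 0: leading byte 0xE0 = 11100000 → 3-byte char #1 = E0 BD 91.
Offset 3: leading byte 0xF0 = 11110000 → 4-byte char #2 = F0 A8 90 B4.
Offset 7: leading byte 0xF0 = 11110000 → 4-byte char #3 = F0 92 88 83.
Offset 11: leading byte 0xE2 = 11100010 → 3-byte char #4 = E2 94 99.
Offset 14: leading byte 0xF4 = 11110100 → 4-byte char #5 = F4 84 87 A6.
Offset 18: leading byte 0xEF = 11101111 → 3-byte char #6 = EF 9E 8F.
Offset 21: leading byte 0xEC = 11101100 → 3-byte char #7 = EC 98 B2.
Offset 24: leading byte 0xEF = 11101111 → 3-byte char #8 = EF 98 A9.
Leading byte 0xEF = 11101111 matches 1110xxxx → 3-byte sequence.
Byte 1: 0xEF = 11101111, payload 1111 (4 bits).
Byte 2: 0x98 = 10011000 (10xxxxxx ✓), payload 011000.
Byte 3: 0xA9 = 10101001 (10xxxxxx ✓), payload 101001.
Concatenate: 1111011000101001 = 0xF629 (16 bits → U+F629).

U+F629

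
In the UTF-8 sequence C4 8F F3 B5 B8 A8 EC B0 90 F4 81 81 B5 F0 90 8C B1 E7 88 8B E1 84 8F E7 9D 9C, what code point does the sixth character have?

U+720B

Offset 0: leading byte 0xC4 = 11000100 → 2-byte char #1 = C4 8F.
Offset 2: leading byte 0xF3 = 11110011 → 4-byte char #2 = F3 B5 B8 A8.
Offset 6: leading byte 0xEC = 11101100 → 3-byte char #3 = EC B0 90.
Offset 9: leading byte 0xF4 = 11110100 → 4-byte char #4 = F4 81 81 B5.
Offset 13: leading byte 0xF0 = 11110000 → 4-byte char #5 = F0 90 8C B1.
Offset 17: leading byte 0xE7 = 11100111 → 3-byte char #6 = E7 88 8B.
Leading byte 0xE7 = 11100111 matches 1110xxxx → 3-byte sequence.
Byte 1: 0xE7 = 11100111, payload 0111 (4 bits).
Byte 2: 0x88 = 10001000 (10xxxxxx ✓), payload 001000.
Byte 3: 0x8B = 10001011 (10xxxxxx ✓), payload 001011.
Concatenate: 0111001000001011 = 0x720B (16 bits → U+720B).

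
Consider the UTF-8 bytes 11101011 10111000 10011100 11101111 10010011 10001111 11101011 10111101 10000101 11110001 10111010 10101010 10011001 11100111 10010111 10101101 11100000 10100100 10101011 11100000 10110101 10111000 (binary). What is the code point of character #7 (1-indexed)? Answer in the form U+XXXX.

Offset 0: leading byte 0xEB = 11101011 → 3-byte char #1 = EB B8 9C.
Offset 3: leading byte 0xEF = 11101111 → 3-byte char #2 = EF 93 8F.
Offset 6: leading byte 0xEB = 11101011 → 3-byte char #3 = EB BD 85.
Offset 9: leading byte 0xF1 = 11110001 → 4-byte char #4 = F1 BA AA 99.
Offset 13: leading byte 0xE7 = 11100111 → 3-byte char #5 = E7 97 AD.
Offset 16: leading byte 0xE0 = 11100000 → 3-byte char #6 = E0 A4 AB.
Offset 19: leading byte 0xE0 = 11100000 → 3-byte char #7 = E0 B5 B8.
Leading byte 0xE0 = 11100000 matches 1110xxxx → 3-byte sequence.
Byte 1: 0xE0 = 11100000, payload 0000 (4 bits).
Byte 2: 0xB5 = 10110101 (10xxxxxx ✓), payload 110101.
Byte 3: 0xB8 = 10111000 (10xxxxxx ✓), payload 111000.
Concatenate: 0000110101111000 = 0xD78 (16 bits → U+0D78).

U+0D78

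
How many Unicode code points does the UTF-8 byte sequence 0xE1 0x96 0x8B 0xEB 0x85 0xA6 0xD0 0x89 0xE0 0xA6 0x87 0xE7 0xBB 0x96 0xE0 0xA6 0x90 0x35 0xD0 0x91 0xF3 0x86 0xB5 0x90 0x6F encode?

Byte at offset 0: 0xE1 = 11100001 → 3-byte char (#1). Advance 3.
Byte at offset 3: 0xEB = 11101011 → 3-byte char (#2). Advance 3.
Byte at offset 6: 0xD0 = 11010000 → 2-byte char (#3). Advance 2.
Byte at offset 8: 0xE0 = 11100000 → 3-byte char (#4). Advance 3.
Byte at offset 11: 0xE7 = 11100111 → 3-byte char (#5). Advance 3.
Byte at offset 14: 0xE0 = 11100000 → 3-byte char (#6). Advance 3.
Byte at offset 17: 0x35 = 00110101 → 1-byte char (#7). Advance 1.
Byte at offset 18: 0xD0 = 11010000 → 2-byte char (#8). Advance 2.
Byte at offset 20: 0xF3 = 11110011 → 4-byte char (#9). Advance 4.
Byte at offset 24: 0x6F = 01101111 → 1-byte char (#10). Advance 1.
Reached end at offset 25 after 10 code points.

10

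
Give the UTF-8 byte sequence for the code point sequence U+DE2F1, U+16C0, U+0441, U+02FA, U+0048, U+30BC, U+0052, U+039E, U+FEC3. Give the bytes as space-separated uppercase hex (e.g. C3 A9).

F3 9E 8B B1 E1 9B 80 D1 81 CB BA 48 E3 82 BC 52 CE 9E EF BB 83

U+DE2F1: 4-byte form → F3 9E 8B B1.
U+16C0: 3-byte form → E1 9B 80.
U+0441: 2-byte form → D1 81.
U+02FA: 2-byte form → CB BA.
U+0048: 1-byte form → 48.
U+30BC: 3-byte form → E3 82 BC.
U+0052: 1-byte form → 52.
U+039E: 2-byte form → CE 9E.
U+FEC3: 3-byte form → EF BB 83.
Concatenated (21 bytes): F3 9E 8B B1 E1 9B 80 D1 81 CB BA 48 E3 82 BC 52 CE 9E EF BB 83.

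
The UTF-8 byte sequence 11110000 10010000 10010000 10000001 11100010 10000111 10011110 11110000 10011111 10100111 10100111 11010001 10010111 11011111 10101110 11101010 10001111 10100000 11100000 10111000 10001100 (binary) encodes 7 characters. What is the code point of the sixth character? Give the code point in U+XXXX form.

U+A3E0

Offset 0: leading byte 0xF0 = 11110000 → 4-byte char #1 = F0 90 90 81.
Offset 4: leading byte 0xE2 = 11100010 → 3-byte char #2 = E2 87 9E.
Offset 7: leading byte 0xF0 = 11110000 → 4-byte char #3 = F0 9F A7 A7.
Offset 11: leading byte 0xD1 = 11010001 → 2-byte char #4 = D1 97.
Offset 13: leading byte 0xDF = 11011111 → 2-byte char #5 = DF AE.
Offset 15: leading byte 0xEA = 11101010 → 3-byte char #6 = EA 8F A0.
Leading byte 0xEA = 11101010 matches 1110xxxx → 3-byte sequence.
Byte 1: 0xEA = 11101010, payload 1010 (4 bits).
Byte 2: 0x8F = 10001111 (10xxxxxx ✓), payload 001111.
Byte 3: 0xA0 = 10100000 (10xxxxxx ✓), payload 100000.
Concatenate: 1010001111100000 = 0xA3E0 (16 bits → U+A3E0).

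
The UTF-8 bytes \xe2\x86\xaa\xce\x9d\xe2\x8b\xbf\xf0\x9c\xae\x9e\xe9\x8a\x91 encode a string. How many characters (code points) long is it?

Byte at offset 0: 0xE2 = 11100010 → 3-byte char (#1). Advance 3.
Byte at offset 3: 0xCE = 11001110 → 2-byte char (#2). Advance 2.
Byte at offset 5: 0xE2 = 11100010 → 3-byte char (#3). Advance 3.
Byte at offset 8: 0xF0 = 11110000 → 4-byte char (#4). Advance 4.
Byte at offset 12: 0xE9 = 11101001 → 3-byte char (#5). Advance 3.
Reached end at offset 15 after 5 code points.

5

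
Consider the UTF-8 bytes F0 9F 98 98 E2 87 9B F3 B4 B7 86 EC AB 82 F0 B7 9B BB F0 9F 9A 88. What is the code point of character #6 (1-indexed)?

Offset 0: leading byte 0xF0 = 11110000 → 4-byte char #1 = F0 9F 98 98.
Offset 4: leading byte 0xE2 = 11100010 → 3-byte char #2 = E2 87 9B.
Offset 7: leading byte 0xF3 = 11110011 → 4-byte char #3 = F3 B4 B7 86.
Offset 11: leading byte 0xEC = 11101100 → 3-byte char #4 = EC AB 82.
Offset 14: leading byte 0xF0 = 11110000 → 4-byte char #5 = F0 B7 9B BB.
Offset 18: leading byte 0xF0 = 11110000 → 4-byte char #6 = F0 9F 9A 88.
Leading byte 0xF0 = 11110000 matches 11110xxx → 4-byte sequence.
Byte 1: 0xF0 = 11110000, payload 000 (3 bits).
Byte 2: 0x9F = 10011111 (10xxxxxx ✓), payload 011111.
Byte 3: 0x9A = 10011010 (10xxxxxx ✓), payload 011010.
Byte 4: 0x88 = 10001000 (10xxxxxx ✓), payload 001000.
Concatenate: 000011111011010001000 = 0x1F688 (21 bits → U+1F688).

U+1F688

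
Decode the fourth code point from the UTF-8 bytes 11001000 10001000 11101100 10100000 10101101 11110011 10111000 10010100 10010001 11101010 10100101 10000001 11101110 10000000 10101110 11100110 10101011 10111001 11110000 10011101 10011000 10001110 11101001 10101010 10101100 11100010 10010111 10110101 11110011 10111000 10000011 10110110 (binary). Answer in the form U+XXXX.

U+A941

Offset 0: leading byte 0xC8 = 11001000 → 2-byte char #1 = C8 88.
Offset 2: leading byte 0xEC = 11101100 → 3-byte char #2 = EC A0 AD.
Offset 5: leading byte 0xF3 = 11110011 → 4-byte char #3 = F3 B8 94 91.
Offset 9: leading byte 0xEA = 11101010 → 3-byte char #4 = EA A5 81.
Leading byte 0xEA = 11101010 matches 1110xxxx → 3-byte sequence.
Byte 1: 0xEA = 11101010, payload 1010 (4 bits).
Byte 2: 0xA5 = 10100101 (10xxxxxx ✓), payload 100101.
Byte 3: 0x81 = 10000001 (10xxxxxx ✓), payload 000001.
Concatenate: 1010100101000001 = 0xA941 (16 bits → U+A941).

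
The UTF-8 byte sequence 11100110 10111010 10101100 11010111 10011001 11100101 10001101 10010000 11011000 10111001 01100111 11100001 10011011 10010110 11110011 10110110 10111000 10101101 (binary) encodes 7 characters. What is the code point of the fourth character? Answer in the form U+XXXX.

Offset 0: leading byte 0xE6 = 11100110 → 3-byte char #1 = E6 BA AC.
Offset 3: leading byte 0xD7 = 11010111 → 2-byte char #2 = D7 99.
Offset 5: leading byte 0xE5 = 11100101 → 3-byte char #3 = E5 8D 90.
Offset 8: leading byte 0xD8 = 11011000 → 2-byte char #4 = D8 B9.
Leading byte 0xD8 = 11011000 matches 110xxxxx → 2-byte sequence.
Byte 1: 0xD8 = 11011000, payload 11000 (5 bits).
Byte 2: 0xB9 = 10111001 (10xxxxxx ✓), payload 111001.
Concatenate: 11000111001 = 0x639 (11 bits → U+0639).

U+0639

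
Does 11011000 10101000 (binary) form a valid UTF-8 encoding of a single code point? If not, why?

valid

Leading byte 0xD8 = 11011000 → 2-byte form.
Continuation bytes 0xA8=10101000 all match 10xxxxxx.
Decoded value 0x628 is ≥ 0x80 (shortest form) and not a surrogate.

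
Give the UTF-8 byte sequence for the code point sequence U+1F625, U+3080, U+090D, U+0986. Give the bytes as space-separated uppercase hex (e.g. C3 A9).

U+1F625: 4-byte form → F0 9F 98 A5.
U+3080: 3-byte form → E3 82 80.
U+090D: 3-byte form → E0 A4 8D.
U+0986: 3-byte form → E0 A6 86.
Concatenated (13 bytes): F0 9F 98 A5 E3 82 80 E0 A4 8D E0 A6 86.

F0 9F 98 A5 E3 82 80 E0 A4 8D E0 A6 86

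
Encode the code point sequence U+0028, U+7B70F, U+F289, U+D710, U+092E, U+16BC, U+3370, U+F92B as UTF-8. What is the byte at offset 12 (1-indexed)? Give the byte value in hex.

0xE0

1-indexed offset 12 is 0-indexed offset 11.
U+0028 → 1-byte form 28 at offsets 0–0.
U+7B70F → 4-byte form F1 BB 9C 8F at offsets 1–4.
U+F289 → 3-byte form EF 8A 89 at offsets 5–7.
U+D710 → 3-byte form ED 9C 90 at offsets 8–10.
U+092E → 3-byte form E0 A4 AE at offsets 11–13.
Offset 11 falls in char 5's range; it's byte 1 of E0 A4 AE = 0xE0.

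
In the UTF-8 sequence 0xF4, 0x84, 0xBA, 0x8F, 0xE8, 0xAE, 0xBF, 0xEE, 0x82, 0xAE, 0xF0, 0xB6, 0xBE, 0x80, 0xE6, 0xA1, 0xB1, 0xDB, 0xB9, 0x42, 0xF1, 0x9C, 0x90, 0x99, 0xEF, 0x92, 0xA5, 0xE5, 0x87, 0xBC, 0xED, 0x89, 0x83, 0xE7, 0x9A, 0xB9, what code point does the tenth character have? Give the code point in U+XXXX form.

U+51FC

Offset 0: leading byte 0xF4 = 11110100 → 4-byte char #1 = F4 84 BA 8F.
Offset 4: leading byte 0xE8 = 11101000 → 3-byte char #2 = E8 AE BF.
Offset 7: leading byte 0xEE = 11101110 → 3-byte char #3 = EE 82 AE.
Offset 10: leading byte 0xF0 = 11110000 → 4-byte char #4 = F0 B6 BE 80.
Offset 14: leading byte 0xE6 = 11100110 → 3-byte char #5 = E6 A1 B1.
Offset 17: leading byte 0xDB = 11011011 → 2-byte char #6 = DB B9.
Offset 19: leading byte 0x42 = 01000010 → 1-byte char #7 = 42.
Offset 20: leading byte 0xF1 = 11110001 → 4-byte char #8 = F1 9C 90 99.
Offset 24: leading byte 0xEF = 11101111 → 3-byte char #9 = EF 92 A5.
Offset 27: leading byte 0xE5 = 11100101 → 3-byte char #10 = E5 87 BC.
Leading byte 0xE5 = 11100101 matches 1110xxxx → 3-byte sequence.
Byte 1: 0xE5 = 11100101, payload 0101 (4 bits).
Byte 2: 0x87 = 10000111 (10xxxxxx ✓), payload 000111.
Byte 3: 0xBC = 10111100 (10xxxxxx ✓), payload 111100.
Concatenate: 0101000111111100 = 0x51FC (16 bits → U+51FC).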